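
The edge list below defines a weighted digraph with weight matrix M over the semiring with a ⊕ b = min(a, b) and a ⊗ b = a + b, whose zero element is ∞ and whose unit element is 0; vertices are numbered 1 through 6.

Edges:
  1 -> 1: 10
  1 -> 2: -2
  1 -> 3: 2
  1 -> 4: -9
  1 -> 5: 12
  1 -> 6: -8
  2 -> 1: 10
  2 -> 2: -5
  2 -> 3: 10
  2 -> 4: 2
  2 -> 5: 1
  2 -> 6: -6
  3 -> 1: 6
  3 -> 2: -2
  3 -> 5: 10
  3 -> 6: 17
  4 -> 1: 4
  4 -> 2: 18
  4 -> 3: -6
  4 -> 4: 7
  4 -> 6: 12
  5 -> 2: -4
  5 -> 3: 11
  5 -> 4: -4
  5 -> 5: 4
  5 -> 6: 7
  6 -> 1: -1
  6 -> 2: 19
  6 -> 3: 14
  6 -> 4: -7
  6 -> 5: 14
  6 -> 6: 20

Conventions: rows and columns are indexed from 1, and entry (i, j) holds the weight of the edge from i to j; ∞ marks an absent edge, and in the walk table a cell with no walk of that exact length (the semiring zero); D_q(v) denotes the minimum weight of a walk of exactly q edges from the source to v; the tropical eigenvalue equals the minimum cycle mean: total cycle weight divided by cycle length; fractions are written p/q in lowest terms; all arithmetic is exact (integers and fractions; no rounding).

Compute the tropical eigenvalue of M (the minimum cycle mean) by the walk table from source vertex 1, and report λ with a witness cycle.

q=0: [0, ∞, ∞, ∞, ∞, ∞]
q=1: [10, -2, 2, -9, 12, -8]
q=2: [-9, -7, -15, -15, -1, -8]
q=3: [-11, -17, -21, -18, -6, -17]
q=4: [-18, -23, -24, -24, -16, -23]
q=5: [-24, -28, -30, -30, -22, -29]
q=6: [-30, -33, -36, -36, -27, -34]
Optimal cycle mean attained by: cycle 2->6->4->3->2, total (-6) + (-7) + (-6) + (-2), length 4.
Answer: λ = -21/4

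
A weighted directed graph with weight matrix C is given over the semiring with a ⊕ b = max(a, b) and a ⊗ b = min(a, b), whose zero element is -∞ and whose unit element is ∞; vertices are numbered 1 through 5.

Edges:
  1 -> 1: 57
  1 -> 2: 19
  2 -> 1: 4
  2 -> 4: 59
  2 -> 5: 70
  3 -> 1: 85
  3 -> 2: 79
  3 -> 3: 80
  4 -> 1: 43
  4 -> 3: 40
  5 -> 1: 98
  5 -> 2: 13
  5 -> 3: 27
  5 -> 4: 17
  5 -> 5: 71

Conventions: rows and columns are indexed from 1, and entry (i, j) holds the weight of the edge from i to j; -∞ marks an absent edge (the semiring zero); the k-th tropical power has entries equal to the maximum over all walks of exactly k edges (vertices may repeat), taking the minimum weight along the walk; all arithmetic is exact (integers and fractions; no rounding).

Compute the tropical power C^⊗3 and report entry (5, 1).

C^⊗2:
  [57, 19, -∞, 19, 19]
  [70, 13, 40, 17, 70]
  [80, 79, 80, 59, 70]
  [43, 40, 40, -∞, -∞]
  [71, 27, 27, 17, 71]
C^⊗3:
  [57, 19, 19, 19, 19]
  [70, 40, 40, 17, 70]
  [80, 79, 80, 59, 70]
  [43, 40, 40, 40, 40]
  [71, 27, 27, 27, 71]
Key observation: the optimum is the walk 5->5->5->1, with weight 71 min 71 min 98 = 71.
Optimal value attained by: walk 5->5->5->1.
Answer: (C^⊗3)[5][1] = 71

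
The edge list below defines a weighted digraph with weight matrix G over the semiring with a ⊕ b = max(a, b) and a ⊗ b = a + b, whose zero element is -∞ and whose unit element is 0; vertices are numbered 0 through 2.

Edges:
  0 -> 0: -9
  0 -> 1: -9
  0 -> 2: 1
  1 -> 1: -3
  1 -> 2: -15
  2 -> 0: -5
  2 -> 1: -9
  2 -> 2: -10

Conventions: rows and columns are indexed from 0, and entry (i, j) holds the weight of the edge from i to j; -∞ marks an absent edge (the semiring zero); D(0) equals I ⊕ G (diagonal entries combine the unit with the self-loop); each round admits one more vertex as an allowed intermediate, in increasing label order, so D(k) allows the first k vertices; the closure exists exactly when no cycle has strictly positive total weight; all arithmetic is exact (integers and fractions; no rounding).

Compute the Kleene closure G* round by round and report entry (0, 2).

D(0):
  [0, -9, 1]
  [-∞, 0, -15]
  [-5, -9, 0]
D(1):
  [0, -9, 1]
  [-∞, 0, -15]
  [-5, -9, 0]
D(2):
  [0, -9, 1]
  [-∞, 0, -15]
  [-5, -9, 0]
D(3):
  [0, -8, 1]
  [-20, 0, -15]
  [-5, -9, 0]
Answer: G*[0][2] = 1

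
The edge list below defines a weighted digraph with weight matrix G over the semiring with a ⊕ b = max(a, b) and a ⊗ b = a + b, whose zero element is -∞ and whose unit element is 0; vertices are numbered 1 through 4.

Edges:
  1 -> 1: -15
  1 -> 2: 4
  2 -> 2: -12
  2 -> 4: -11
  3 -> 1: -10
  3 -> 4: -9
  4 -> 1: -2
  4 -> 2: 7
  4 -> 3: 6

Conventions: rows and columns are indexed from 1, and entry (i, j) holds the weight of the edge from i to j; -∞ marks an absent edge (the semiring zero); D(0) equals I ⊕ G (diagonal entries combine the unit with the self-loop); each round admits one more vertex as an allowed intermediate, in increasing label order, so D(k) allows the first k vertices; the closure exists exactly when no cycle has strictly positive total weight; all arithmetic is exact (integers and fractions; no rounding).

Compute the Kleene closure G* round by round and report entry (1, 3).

D(0):
  [0, 4, -∞, -∞]
  [-∞, 0, -∞, -11]
  [-10, -∞, 0, -9]
  [-2, 7, 6, 0]
D(1):
  [0, 4, -∞, -∞]
  [-∞, 0, -∞, -11]
  [-10, -6, 0, -9]
  [-2, 7, 6, 0]
D(2):
  [0, 4, -∞, -7]
  [-∞, 0, -∞, -11]
  [-10, -6, 0, -9]
  [-2, 7, 6, 0]
D(3):
  [0, 4, -∞, -7]
  [-∞, 0, -∞, -11]
  [-10, -6, 0, -9]
  [-2, 7, 6, 0]
D(4):
  [0, 4, -1, -7]
  [-13, 0, -5, -11]
  [-10, -2, 0, -9]
  [-2, 7, 6, 0]
Answer: G*[1][3] = -1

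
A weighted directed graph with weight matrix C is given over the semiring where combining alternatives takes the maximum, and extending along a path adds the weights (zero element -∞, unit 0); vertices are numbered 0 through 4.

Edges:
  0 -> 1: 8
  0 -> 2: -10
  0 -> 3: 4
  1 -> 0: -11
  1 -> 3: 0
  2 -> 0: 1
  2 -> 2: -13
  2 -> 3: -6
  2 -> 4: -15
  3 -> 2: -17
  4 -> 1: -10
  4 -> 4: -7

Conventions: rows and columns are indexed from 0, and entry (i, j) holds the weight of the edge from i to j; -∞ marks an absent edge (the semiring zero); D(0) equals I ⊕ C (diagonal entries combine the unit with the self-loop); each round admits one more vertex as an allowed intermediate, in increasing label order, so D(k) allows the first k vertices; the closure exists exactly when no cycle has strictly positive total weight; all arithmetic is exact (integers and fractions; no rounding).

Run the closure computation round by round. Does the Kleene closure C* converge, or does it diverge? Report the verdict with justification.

D(0):
  [0, 8, -10, 4, -∞]
  [-11, 0, -∞, 0, -∞]
  [1, -∞, 0, -6, -15]
  [-∞, -∞, -17, 0, -∞]
  [-∞, -10, -∞, -∞, 0]
D(1):
  [0, 8, -10, 4, -∞]
  [-11, 0, -21, 0, -∞]
  [1, 9, 0, 5, -15]
  [-∞, -∞, -17, 0, -∞]
  [-∞, -10, -∞, -∞, 0]
D(2):
  [0, 8, -10, 8, -∞]
  [-11, 0, -21, 0, -∞]
  [1, 9, 0, 9, -15]
  [-∞, -∞, -17, 0, -∞]
  [-21, -10, -31, -10, 0]
D(3):
  [0, 8, -10, 8, -25]
  [-11, 0, -21, 0, -36]
  [1, 9, 0, 9, -15]
  [-16, -8, -17, 0, -32]
  [-21, -10, -31, -10, 0]
D(4):
  [0, 8, -9, 8, -24]
  [-11, 0, -17, 0, -32]
  [1, 9, 0, 9, -15]
  [-16, -8, -17, 0, -32]
  [-21, -10, -27, -10, 0]
D(5):
  [0, 8, -9, 8, -24]
  [-11, 0, -17, 0, -32]
  [1, 9, 0, 9, -15]
  [-16, -8, -17, 0, -32]
  [-21, -10, -27, -10, 0]
Key observation: every diagonal entry stays at the unit through all rounds, so no improving cycle exists.
Answer: CONVERGES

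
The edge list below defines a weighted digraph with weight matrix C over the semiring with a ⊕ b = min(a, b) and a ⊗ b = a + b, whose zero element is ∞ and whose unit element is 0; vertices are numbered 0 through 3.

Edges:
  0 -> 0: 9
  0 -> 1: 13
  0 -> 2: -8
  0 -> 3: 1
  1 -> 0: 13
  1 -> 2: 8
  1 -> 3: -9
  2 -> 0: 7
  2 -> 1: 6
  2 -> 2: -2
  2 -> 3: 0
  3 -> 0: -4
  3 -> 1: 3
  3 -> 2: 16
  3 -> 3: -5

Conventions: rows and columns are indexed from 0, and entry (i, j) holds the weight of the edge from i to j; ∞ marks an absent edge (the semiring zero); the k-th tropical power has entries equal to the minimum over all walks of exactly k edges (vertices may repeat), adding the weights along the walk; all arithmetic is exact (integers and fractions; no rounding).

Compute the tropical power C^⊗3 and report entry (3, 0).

C^⊗2:
  [-3, -2, -10, -8]
  [-13, -6, 5, -14]
  [-4, 3, -4, -5]
  [-9, -2, -12, -10]
C^⊗3:
  [-12, -5, -12, -13]
  [-18, -11, -21, -19]
  [-9, -2, -12, -10]
  [-14, -7, -17, -15]
Key observation: the optimum is the walk 3->3->3->0, with weight (-5) + (-5) + (-4) = -14.
Optimal value attained by: walk 3->3->3->0.
Answer: (C^⊗3)[3][0] = -14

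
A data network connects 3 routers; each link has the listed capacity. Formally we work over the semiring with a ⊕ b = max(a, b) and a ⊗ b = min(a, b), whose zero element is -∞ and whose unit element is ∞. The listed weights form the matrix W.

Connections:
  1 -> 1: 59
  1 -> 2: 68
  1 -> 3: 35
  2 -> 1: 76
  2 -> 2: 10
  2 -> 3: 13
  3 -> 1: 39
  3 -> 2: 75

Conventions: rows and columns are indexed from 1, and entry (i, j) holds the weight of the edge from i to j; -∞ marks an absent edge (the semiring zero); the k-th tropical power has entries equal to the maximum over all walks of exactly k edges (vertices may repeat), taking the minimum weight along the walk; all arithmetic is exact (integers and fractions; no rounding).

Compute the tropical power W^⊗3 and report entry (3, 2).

W^⊗2:
  [68, 59, 35]
  [59, 68, 35]
  [75, 39, 35]
W^⊗3:
  [59, 68, 35]
  [68, 59, 35]
  [59, 68, 35]
Key observation: the optimum is the walk 3->2->1->2, with weight 75 min 76 min 68 = 68.
Optimal value attained by: walk 3->2->1->2.
Answer: (W^⊗3)[3][2] = 68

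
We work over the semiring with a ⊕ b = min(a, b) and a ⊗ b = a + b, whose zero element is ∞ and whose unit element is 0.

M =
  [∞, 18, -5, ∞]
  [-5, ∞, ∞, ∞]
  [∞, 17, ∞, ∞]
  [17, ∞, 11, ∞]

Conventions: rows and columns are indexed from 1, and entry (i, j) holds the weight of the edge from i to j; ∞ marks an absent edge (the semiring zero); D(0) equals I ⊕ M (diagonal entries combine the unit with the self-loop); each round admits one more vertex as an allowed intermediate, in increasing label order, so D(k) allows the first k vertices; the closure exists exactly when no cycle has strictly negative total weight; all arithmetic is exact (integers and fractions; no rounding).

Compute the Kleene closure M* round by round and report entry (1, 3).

D(0):
  [0, 18, -5, ∞]
  [-5, 0, ∞, ∞]
  [∞, 17, 0, ∞]
  [17, ∞, 11, 0]
D(1):
  [0, 18, -5, ∞]
  [-5, 0, -10, ∞]
  [∞, 17, 0, ∞]
  [17, 35, 11, 0]
D(2):
  [0, 18, -5, ∞]
  [-5, 0, -10, ∞]
  [12, 17, 0, ∞]
  [17, 35, 11, 0]
D(3):
  [0, 12, -5, ∞]
  [-5, 0, -10, ∞]
  [12, 17, 0, ∞]
  [17, 28, 11, 0]
D(4):
  [0, 12, -5, ∞]
  [-5, 0, -10, ∞]
  [12, 17, 0, ∞]
  [17, 28, 11, 0]
Answer: M*[1][3] = -5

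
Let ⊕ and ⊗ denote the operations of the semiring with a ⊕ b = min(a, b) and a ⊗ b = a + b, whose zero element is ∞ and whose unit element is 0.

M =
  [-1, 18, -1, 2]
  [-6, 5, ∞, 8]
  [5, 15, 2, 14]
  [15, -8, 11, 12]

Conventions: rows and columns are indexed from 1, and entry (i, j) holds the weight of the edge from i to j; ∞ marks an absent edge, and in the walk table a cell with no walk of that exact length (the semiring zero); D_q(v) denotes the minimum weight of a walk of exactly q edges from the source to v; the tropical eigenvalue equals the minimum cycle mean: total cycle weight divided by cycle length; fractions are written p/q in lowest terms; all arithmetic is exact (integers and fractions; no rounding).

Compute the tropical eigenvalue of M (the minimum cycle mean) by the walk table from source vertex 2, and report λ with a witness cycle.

q=0: [∞, 0, ∞, ∞]
q=1: [-6, 5, ∞, 8]
q=2: [-7, 0, -7, -4]
q=3: [-8, -12, -8, -5]
q=4: [-18, -13, -9, -6]
Optimal cycle mean attained by: cycle 1->4->2->1, total 2 + (-8) + (-6), length 3.
Answer: λ = -4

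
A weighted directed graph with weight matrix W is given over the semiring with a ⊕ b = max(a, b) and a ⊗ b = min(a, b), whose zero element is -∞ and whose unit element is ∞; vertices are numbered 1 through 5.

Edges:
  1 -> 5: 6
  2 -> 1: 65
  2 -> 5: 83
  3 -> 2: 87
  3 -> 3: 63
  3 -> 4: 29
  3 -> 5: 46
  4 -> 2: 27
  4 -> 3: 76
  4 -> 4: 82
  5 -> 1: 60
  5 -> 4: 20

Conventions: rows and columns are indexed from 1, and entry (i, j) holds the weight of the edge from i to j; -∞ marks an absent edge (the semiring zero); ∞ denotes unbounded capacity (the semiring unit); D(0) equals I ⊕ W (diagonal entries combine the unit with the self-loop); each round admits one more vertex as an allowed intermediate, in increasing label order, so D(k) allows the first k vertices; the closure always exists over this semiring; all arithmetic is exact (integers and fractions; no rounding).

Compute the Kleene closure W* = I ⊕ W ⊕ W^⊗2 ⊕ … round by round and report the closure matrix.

D(0):
  [∞, -∞, -∞, -∞, 6]
  [65, ∞, -∞, -∞, 83]
  [-∞, 87, ∞, 29, 46]
  [-∞, 27, 76, ∞, -∞]
  [60, -∞, -∞, 20, ∞]
D(1):
  [∞, -∞, -∞, -∞, 6]
  [65, ∞, -∞, -∞, 83]
  [-∞, 87, ∞, 29, 46]
  [-∞, 27, 76, ∞, -∞]
  [60, -∞, -∞, 20, ∞]
D(2):
  [∞, -∞, -∞, -∞, 6]
  [65, ∞, -∞, -∞, 83]
  [65, 87, ∞, 29, 83]
  [27, 27, 76, ∞, 27]
  [60, -∞, -∞, 20, ∞]
D(3):
  [∞, -∞, -∞, -∞, 6]
  [65, ∞, -∞, -∞, 83]
  [65, 87, ∞, 29, 83]
  [65, 76, 76, ∞, 76]
  [60, -∞, -∞, 20, ∞]
D(4):
  [∞, -∞, -∞, -∞, 6]
  [65, ∞, -∞, -∞, 83]
  [65, 87, ∞, 29, 83]
  [65, 76, 76, ∞, 76]
  [60, 20, 20, 20, ∞]
D(5):
  [∞, 6, 6, 6, 6]
  [65, ∞, 20, 20, 83]
  [65, 87, ∞, 29, 83]
  [65, 76, 76, ∞, 76]
  [60, 20, 20, 20, ∞]
Answer: W* = [[∞, 6, 6, 6, 6], [65, ∞, 20, 20, 83], [65, 87, ∞, 29, 83], [65, 76, 76, ∞, 76], [60, 20, 20, 20, ∞]]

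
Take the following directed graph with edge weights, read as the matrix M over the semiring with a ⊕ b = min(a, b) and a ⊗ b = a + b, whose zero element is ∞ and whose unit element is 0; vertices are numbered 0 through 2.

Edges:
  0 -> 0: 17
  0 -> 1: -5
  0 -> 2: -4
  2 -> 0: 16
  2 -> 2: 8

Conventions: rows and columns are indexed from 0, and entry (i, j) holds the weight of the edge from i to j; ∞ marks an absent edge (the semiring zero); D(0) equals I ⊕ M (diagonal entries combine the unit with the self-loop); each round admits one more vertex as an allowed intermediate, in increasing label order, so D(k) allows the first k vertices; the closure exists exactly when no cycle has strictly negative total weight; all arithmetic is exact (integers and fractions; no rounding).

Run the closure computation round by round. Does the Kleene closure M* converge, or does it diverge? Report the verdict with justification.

D(0):
  [0, -5, -4]
  [∞, 0, ∞]
  [16, ∞, 0]
D(1):
  [0, -5, -4]
  [∞, 0, ∞]
  [16, 11, 0]
D(2):
  [0, -5, -4]
  [∞, 0, ∞]
  [16, 11, 0]
D(3):
  [0, -5, -4]
  [∞, 0, ∞]
  [16, 11, 0]
Key observation: every diagonal entry stays at the unit through all rounds, so no improving cycle exists.
Answer: CONVERGES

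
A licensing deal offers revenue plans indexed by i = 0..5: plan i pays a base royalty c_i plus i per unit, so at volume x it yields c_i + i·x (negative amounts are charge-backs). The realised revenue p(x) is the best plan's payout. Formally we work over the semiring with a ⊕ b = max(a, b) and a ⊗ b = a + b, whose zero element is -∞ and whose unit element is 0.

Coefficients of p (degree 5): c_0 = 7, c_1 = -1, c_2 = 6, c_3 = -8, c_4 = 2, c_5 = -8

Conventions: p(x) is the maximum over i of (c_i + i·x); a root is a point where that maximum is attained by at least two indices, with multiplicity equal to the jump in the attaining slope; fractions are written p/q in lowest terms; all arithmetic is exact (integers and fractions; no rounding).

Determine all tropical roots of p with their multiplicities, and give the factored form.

hull edge (i=0, c=7) to (i=2, c=6): slope -1/2, span 2
hull edge (i=2, c=6) to (i=4, c=2): slope -2, span 2
hull edge (i=4, c=2) to (i=5, c=-8): slope -10, span 1
Factored form: p(x) = -8 ⊗ (x ⊕ 1/2) ⊗ (x ⊕ 1/2) ⊗ (x ⊕ 2) ⊗ (x ⊕ 2) ⊗ (x ⊕ 10)
Answer: roots = 1/2 (mult 2), 2 (mult 2), 10 (mult 1)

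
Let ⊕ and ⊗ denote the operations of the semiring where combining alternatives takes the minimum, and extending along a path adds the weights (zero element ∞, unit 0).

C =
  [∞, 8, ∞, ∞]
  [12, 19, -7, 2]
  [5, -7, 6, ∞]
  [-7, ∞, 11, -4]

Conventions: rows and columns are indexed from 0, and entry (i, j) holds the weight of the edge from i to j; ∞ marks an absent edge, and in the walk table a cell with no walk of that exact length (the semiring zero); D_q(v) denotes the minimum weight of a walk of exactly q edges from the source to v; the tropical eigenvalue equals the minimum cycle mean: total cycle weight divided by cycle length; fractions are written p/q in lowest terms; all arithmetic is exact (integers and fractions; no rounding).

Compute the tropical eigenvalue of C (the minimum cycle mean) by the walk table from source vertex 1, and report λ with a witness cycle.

q=0: [∞, 0, ∞, ∞]
q=1: [12, 19, -7, 2]
q=2: [-5, -14, -1, -2]
q=3: [-9, -8, -21, -12]
q=4: [-19, -28, -15, -16]
Optimal cycle mean attained by: cycle 1->2->1, total (-7) + (-7), length 2.
Answer: λ = -7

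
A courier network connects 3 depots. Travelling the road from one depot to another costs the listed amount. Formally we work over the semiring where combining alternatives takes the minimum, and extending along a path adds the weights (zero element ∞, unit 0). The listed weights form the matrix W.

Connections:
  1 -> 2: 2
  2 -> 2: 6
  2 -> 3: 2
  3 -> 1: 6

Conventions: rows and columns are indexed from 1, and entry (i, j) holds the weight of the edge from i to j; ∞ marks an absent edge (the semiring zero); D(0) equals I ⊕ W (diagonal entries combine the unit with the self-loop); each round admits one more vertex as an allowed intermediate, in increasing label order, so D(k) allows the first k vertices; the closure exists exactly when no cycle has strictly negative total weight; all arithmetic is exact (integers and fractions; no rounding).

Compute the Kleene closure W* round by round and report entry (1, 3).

D(0):
  [0, 2, ∞]
  [∞, 0, 2]
  [6, ∞, 0]
D(1):
  [0, 2, ∞]
  [∞, 0, 2]
  [6, 8, 0]
D(2):
  [0, 2, 4]
  [∞, 0, 2]
  [6, 8, 0]
D(3):
  [0, 2, 4]
  [8, 0, 2]
  [6, 8, 0]
Answer: W*[1][3] = 4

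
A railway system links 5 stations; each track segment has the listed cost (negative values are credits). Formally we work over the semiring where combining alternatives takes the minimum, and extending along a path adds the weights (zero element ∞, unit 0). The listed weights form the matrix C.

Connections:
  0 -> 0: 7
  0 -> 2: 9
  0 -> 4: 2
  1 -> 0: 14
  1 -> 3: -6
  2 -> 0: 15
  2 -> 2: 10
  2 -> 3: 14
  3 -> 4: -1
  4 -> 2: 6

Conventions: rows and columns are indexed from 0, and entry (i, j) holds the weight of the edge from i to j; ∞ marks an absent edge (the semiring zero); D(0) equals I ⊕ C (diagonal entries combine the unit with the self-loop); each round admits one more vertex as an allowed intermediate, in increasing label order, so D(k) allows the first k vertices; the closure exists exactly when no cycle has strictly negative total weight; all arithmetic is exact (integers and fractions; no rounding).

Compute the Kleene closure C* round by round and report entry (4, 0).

D(0):
  [0, ∞, 9, ∞, 2]
  [14, 0, ∞, -6, ∞]
  [15, ∞, 0, 14, ∞]
  [∞, ∞, ∞, 0, -1]
  [∞, ∞, 6, ∞, 0]
D(1):
  [0, ∞, 9, ∞, 2]
  [14, 0, 23, -6, 16]
  [15, ∞, 0, 14, 17]
  [∞, ∞, ∞, 0, -1]
  [∞, ∞, 6, ∞, 0]
D(2):
  [0, ∞, 9, ∞, 2]
  [14, 0, 23, -6, 16]
  [15, ∞, 0, 14, 17]
  [∞, ∞, ∞, 0, -1]
  [∞, ∞, 6, ∞, 0]
D(3):
  [0, ∞, 9, 23, 2]
  [14, 0, 23, -6, 16]
  [15, ∞, 0, 14, 17]
  [∞, ∞, ∞, 0, -1]
  [21, ∞, 6, 20, 0]
D(4):
  [0, ∞, 9, 23, 2]
  [14, 0, 23, -6, -7]
  [15, ∞, 0, 14, 13]
  [∞, ∞, ∞, 0, -1]
  [21, ∞, 6, 20, 0]
D(5):
  [0, ∞, 8, 22, 2]
  [14, 0, -1, -6, -7]
  [15, ∞, 0, 14, 13]
  [20, ∞, 5, 0, -1]
  [21, ∞, 6, 20, 0]
Answer: C*[4][0] = 21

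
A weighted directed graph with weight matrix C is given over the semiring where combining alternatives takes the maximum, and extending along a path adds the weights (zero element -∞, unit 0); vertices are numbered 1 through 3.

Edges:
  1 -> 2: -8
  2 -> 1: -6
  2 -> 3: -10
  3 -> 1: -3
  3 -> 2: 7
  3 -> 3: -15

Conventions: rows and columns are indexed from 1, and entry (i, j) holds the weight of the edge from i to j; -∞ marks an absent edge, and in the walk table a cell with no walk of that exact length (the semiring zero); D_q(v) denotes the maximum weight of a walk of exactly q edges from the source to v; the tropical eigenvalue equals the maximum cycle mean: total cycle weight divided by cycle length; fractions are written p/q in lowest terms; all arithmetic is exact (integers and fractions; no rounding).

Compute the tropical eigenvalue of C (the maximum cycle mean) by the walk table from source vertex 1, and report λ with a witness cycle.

q=0: [0, -∞, -∞]
q=1: [-∞, -8, -∞]
q=2: [-14, -∞, -18]
q=3: [-21, -11, -33]
Optimal cycle mean attained by: cycle 2->3->2, total (-10) + 7, length 2.
Answer: λ = -3/2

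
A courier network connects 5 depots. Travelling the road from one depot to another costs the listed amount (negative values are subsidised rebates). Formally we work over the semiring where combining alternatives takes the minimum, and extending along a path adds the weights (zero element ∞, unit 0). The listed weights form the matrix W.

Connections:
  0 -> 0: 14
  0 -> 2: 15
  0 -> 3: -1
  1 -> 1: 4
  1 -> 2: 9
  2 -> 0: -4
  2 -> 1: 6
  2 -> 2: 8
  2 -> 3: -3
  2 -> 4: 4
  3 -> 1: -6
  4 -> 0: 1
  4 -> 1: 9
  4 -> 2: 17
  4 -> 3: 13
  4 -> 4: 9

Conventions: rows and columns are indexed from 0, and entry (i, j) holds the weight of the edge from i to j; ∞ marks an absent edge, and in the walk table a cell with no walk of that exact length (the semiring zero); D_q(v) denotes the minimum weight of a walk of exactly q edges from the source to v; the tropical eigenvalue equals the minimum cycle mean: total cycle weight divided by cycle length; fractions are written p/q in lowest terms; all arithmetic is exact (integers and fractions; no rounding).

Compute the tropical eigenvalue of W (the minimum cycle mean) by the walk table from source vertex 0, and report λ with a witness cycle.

q=0: [0, ∞, ∞, ∞, ∞]
q=1: [14, ∞, 15, -1, ∞]
q=2: [11, -7, 23, 12, 19]
q=3: [19, -3, 2, 10, 27]
q=4: [-2, 1, 6, -1, 6]
q=5: [2, -7, 10, -3, 10]
Optimal cycle mean attained by: cycle 0->3->1->2->0, total (-1) + (-6) + 9 + (-4), length 4.
Answer: λ = -1/2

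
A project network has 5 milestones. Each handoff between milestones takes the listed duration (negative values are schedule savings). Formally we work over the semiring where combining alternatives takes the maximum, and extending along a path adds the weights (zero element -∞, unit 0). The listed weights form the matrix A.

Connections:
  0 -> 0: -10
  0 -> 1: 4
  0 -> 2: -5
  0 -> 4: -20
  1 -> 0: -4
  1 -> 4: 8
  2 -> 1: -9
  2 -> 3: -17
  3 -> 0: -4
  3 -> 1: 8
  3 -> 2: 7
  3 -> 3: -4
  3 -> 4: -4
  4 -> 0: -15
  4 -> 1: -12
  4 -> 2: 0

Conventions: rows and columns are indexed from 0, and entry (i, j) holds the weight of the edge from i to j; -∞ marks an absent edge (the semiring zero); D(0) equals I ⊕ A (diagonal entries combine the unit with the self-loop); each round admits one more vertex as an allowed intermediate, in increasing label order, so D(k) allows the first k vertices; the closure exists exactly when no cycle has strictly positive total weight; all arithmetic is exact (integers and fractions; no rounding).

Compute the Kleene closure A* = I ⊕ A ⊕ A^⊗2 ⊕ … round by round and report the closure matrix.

D(0):
  [0, 4, -5, -∞, -20]
  [-4, 0, -∞, -∞, 8]
  [-∞, -9, 0, -17, -∞]
  [-4, 8, 7, 0, -4]
  [-15, -12, 0, -∞, 0]
D(1):
  [0, 4, -5, -∞, -20]
  [-4, 0, -9, -∞, 8]
  [-∞, -9, 0, -17, -∞]
  [-4, 8, 7, 0, -4]
  [-15, -11, 0, -∞, 0]
D(2):
  [0, 4, -5, -∞, 12]
  [-4, 0, -9, -∞, 8]
  [-13, -9, 0, -17, -1]
  [4, 8, 7, 0, 16]
  [-15, -11, 0, -∞, 0]
D(3):
  [0, 4, -5, -22, 12]
  [-4, 0, -9, -26, 8]
  [-13, -9, 0, -17, -1]
  [4, 8, 7, 0, 16]
  [-13, -9, 0, -17, 0]
D(4):
  [0, 4, -5, -22, 12]
  [-4, 0, -9, -26, 8]
  [-13, -9, 0, -17, -1]
  [4, 8, 7, 0, 16]
  [-13, -9, 0, -17, 0]
D(5):
  [0, 4, 12, -5, 12]
  [-4, 0, 8, -9, 8]
  [-13, -9, 0, -17, -1]
  [4, 8, 16, 0, 16]
  [-13, -9, 0, -17, 0]
Answer: A* = [[0, 4, 12, -5, 12], [-4, 0, 8, -9, 8], [-13, -9, 0, -17, -1], [4, 8, 16, 0, 16], [-13, -9, 0, -17, 0]]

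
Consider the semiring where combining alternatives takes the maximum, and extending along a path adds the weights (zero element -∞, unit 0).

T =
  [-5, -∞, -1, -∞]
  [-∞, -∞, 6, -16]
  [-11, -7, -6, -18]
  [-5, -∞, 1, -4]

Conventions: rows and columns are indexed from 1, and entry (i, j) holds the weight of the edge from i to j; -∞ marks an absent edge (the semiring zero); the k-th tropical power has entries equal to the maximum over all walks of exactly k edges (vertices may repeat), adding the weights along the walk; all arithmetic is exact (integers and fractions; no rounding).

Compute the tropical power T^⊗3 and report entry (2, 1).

T^⊗2:
  [-10, -8, -6, -19]
  [-5, -1, 0, -12]
  [-16, -13, -1, -22]
  [-9, -6, -3, -8]
T^⊗3:
  [-15, -13, -2, -23]
  [-10, -7, 5, -16]
  [-12, -8, -7, -19]
  [-13, -10, 0, -12]
Key observation: the optimum is the walk 2->3->1->1, with weight 6 + (-11) + (-5) = -10.
Optimal value attained by: walk 2->3->1->1.
Answer: (T^⊗3)[2][1] = -10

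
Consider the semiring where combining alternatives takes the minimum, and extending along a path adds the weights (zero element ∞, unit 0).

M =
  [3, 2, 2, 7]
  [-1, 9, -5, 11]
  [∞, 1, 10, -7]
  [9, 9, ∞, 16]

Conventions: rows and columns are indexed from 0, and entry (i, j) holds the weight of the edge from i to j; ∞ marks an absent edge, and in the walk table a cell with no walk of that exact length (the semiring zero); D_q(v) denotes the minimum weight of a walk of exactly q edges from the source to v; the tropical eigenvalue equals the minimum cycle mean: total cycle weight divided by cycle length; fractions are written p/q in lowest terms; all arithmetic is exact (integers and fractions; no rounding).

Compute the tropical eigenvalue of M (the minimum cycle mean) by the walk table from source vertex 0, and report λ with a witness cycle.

q=0: [0, ∞, ∞, ∞]
q=1: [3, 2, 2, 7]
q=2: [1, 3, -3, -5]
q=3: [2, -2, -2, -10]
q=4: [-3, -1, -7, -9]
Optimal cycle mean attained by: cycle 1->2->1, total (-5) + 1, length 2.
Answer: λ = -2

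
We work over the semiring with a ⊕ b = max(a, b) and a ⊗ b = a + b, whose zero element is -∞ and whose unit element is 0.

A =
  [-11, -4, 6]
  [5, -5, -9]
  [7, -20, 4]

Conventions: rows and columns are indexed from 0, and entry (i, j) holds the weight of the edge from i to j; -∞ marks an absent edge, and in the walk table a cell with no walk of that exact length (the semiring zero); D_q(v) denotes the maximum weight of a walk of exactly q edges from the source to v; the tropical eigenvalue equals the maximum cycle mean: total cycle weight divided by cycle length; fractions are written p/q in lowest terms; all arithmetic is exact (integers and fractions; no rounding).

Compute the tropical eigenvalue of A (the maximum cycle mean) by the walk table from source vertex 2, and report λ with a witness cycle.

q=0: [-∞, -∞, 0]
q=1: [7, -20, 4]
q=2: [11, 3, 13]
q=3: [20, 7, 17]
Optimal cycle mean attained by: cycle 0->2->0, total 6 + 7, length 2.
Answer: λ = 13/2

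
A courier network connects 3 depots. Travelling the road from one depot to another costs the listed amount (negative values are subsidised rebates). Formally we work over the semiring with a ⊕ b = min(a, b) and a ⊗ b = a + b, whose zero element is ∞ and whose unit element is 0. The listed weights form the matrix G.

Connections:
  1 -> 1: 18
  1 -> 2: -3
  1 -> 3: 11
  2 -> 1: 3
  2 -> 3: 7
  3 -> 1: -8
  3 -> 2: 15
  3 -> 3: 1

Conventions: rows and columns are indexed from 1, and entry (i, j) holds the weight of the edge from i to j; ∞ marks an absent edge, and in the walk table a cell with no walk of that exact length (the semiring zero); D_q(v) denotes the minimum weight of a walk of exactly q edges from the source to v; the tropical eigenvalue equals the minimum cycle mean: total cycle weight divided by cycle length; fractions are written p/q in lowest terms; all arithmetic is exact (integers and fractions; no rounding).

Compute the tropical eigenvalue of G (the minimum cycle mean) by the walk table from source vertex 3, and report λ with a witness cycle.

q=0: [∞, ∞, 0]
q=1: [-8, 15, 1]
q=2: [-7, -11, 2]
q=3: [-8, -10, -4]
Optimal cycle mean attained by: cycle 1->2->3->1, total (-3) + 7 + (-8), length 3.
Answer: λ = -4/3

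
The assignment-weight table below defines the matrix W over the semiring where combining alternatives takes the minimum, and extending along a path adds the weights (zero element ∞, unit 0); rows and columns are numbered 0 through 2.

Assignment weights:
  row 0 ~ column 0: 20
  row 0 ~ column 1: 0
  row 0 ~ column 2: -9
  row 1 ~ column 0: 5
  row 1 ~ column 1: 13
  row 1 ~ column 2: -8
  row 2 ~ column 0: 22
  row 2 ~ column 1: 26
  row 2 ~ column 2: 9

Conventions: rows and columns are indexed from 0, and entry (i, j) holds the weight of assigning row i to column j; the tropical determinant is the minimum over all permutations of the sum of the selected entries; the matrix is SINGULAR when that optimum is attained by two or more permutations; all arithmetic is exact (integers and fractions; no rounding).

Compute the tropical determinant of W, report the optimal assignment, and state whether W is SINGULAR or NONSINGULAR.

σ = (0, 1, 2): 20 + 13 + 9 = 42
σ = (0, 2, 1): 20 + (-8) + 26 = 38
σ = (1, 0, 2): 0 + 5 + 9 = 14
σ = (1, 2, 0): 0 + (-8) + 22 = 14
σ = (2, 0, 1): (-9) + 5 + 26 = 22
σ = (2, 1, 0): (-9) + 13 + 22 = 26
Optimal value attained by: σ = (1, 0, 2).
Answer: det⊕(W) = 14; verdict: SINGULAR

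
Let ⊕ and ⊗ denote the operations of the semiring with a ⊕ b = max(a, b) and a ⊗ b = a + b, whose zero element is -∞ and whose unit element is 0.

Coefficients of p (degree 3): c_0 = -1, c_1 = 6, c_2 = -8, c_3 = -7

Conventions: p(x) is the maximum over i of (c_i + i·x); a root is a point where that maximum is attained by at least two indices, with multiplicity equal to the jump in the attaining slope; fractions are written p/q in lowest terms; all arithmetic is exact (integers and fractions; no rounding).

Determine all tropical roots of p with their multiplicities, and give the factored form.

hull edge (i=0, c=-1) to (i=1, c=6): slope 7, span 1
hull edge (i=1, c=6) to (i=3, c=-7): slope -13/2, span 2
Factored form: p(x) = -7 ⊗ (x ⊕ (-7)) ⊗ (x ⊕ 13/2) ⊗ (x ⊕ 13/2)
Answer: roots = -7 (mult 1), 13/2 (mult 2)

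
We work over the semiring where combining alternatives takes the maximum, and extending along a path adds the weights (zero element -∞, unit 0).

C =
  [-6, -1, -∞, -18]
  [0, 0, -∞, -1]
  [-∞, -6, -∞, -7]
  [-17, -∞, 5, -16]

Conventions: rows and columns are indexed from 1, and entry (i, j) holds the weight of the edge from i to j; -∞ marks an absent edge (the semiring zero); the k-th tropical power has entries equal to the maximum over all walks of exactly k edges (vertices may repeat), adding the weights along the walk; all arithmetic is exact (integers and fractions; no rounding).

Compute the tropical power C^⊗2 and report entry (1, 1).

C^⊗2:
  [-1, -1, -13, -2]
  [0, 0, 4, -1]
  [-6, -6, -2, -7]
  [-23, -1, -11, -2]
Key observation: the optimum is the walk 1->2->1, with weight (-1) + 0 = -1.
Optimal value attained by: walk 1->2->1.
Answer: (C^⊗2)[1][1] = -1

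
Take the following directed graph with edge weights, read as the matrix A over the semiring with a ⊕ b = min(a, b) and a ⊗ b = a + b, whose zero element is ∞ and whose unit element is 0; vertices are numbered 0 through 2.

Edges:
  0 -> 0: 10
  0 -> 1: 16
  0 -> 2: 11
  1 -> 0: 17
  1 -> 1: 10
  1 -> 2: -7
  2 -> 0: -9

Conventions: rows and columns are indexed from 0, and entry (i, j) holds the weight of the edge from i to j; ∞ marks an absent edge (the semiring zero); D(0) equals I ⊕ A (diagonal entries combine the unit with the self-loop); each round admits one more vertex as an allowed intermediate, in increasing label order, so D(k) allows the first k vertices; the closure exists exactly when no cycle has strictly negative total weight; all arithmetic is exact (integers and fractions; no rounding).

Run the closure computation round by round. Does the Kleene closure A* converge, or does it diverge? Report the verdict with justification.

D(0):
  [0, 16, 11]
  [17, 0, -7]
  [-9, ∞, 0]
D(1):
  [0, 16, 11]
  [17, 0, -7]
  [-9, 7, 0]
D(2):
  [0, 16, 9]
  [17, 0, -7]
  [-9, 7, 0]
D(3):
  [0, 16, 9]
  [-16, 0, -7]
  [-9, 7, 0]
Key observation: every diagonal entry stays at the unit through all rounds, so no improving cycle exists.
Answer: CONVERGES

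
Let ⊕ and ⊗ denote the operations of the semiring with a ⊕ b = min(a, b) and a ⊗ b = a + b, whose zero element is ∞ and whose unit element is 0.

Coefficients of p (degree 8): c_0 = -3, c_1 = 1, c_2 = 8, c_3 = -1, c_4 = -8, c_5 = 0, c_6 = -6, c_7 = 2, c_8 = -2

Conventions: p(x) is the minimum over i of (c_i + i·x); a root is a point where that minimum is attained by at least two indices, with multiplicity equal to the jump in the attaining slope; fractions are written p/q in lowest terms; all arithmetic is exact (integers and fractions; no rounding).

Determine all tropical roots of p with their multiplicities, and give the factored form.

hull edge (i=0, c=-3) to (i=4, c=-8): slope -5/4, span 4
hull edge (i=4, c=-8) to (i=6, c=-6): slope 1, span 2
hull edge (i=6, c=-6) to (i=8, c=-2): slope 2, span 2
Factored form: p(x) = -2 ⊗ (x ⊕ (-2)) ⊗ (x ⊕ (-2)) ⊗ (x ⊕ (-1)) ⊗ (x ⊕ (-1)) ⊗ (x ⊕ 5/4) ⊗ (x ⊕ 5/4) ⊗ (x ⊕ 5/4) ⊗ (x ⊕ 5/4)
Answer: roots = -2 (mult 2), -1 (mult 2), 5/4 (mult 4)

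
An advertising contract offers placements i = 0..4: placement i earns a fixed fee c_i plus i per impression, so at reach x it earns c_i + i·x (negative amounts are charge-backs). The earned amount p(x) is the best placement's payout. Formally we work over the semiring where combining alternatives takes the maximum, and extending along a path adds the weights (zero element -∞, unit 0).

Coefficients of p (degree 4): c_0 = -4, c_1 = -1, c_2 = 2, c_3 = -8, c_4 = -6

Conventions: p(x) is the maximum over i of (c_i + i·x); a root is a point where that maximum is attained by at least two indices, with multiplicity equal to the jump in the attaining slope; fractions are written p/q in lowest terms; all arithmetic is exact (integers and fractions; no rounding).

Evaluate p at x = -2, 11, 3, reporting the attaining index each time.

p(-2) = max(-4+0·(-2)=-4, -1+1·(-2)=-3, 2+2·(-2)=-2, -8+3·(-2)=-14, -6+4·(-2)=-14) = -2 (attained by i=2)
p(11) = max(-4+0·11=-4, -1+1·11=10, 2+2·11=24, -8+3·11=25, -6+4·11=38) = 38 (attained by i=4)
p(3) = max(-4+0·3=-4, -1+1·3=2, 2+2·3=8, -8+3·3=1, -6+4·3=6) = 8 (attained by i=2)
Answer: p(-2) = -2; p(11) = 38; p(3) = 8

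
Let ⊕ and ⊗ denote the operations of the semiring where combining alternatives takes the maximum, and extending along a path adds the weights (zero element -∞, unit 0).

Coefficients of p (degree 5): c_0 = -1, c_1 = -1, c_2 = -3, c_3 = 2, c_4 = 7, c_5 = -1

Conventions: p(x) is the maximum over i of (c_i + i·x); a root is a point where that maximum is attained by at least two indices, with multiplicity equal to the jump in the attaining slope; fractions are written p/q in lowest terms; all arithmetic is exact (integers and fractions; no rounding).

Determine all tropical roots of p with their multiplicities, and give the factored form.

hull edge (i=0, c=-1) to (i=4, c=7): slope 2, span 4
hull edge (i=4, c=7) to (i=5, c=-1): slope -8, span 1
Factored form: p(x) = -1 ⊗ (x ⊕ (-2)) ⊗ (x ⊕ (-2)) ⊗ (x ⊕ (-2)) ⊗ (x ⊕ (-2)) ⊗ (x ⊕ 8)
Answer: roots = -2 (mult 4), 8 (mult 1)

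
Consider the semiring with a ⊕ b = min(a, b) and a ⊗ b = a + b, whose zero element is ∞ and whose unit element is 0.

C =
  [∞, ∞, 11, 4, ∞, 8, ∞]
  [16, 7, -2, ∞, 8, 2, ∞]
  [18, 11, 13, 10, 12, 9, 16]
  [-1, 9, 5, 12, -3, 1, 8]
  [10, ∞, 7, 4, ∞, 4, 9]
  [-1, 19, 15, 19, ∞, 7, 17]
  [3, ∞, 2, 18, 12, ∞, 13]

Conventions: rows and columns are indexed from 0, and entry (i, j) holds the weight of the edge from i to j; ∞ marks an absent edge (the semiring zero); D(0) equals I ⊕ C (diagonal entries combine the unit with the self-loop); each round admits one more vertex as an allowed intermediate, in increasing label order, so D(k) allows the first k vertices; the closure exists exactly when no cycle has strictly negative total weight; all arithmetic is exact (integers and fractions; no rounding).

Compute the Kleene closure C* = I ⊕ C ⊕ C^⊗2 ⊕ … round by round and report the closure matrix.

D(0):
  [0, ∞, 11, 4, ∞, 8, ∞]
  [16, 0, -2, ∞, 8, 2, ∞]
  [18, 11, 0, 10, 12, 9, 16]
  [-1, 9, 5, 0, -3, 1, 8]
  [10, ∞, 7, 4, 0, 4, 9]
  [-1, 19, 15, 19, ∞, 0, 17]
  [3, ∞, 2, 18, 12, ∞, 0]
D(1):
  [0, ∞, 11, 4, ∞, 8, ∞]
  [16, 0, -2, 20, 8, 2, ∞]
  [18, 11, 0, 10, 12, 9, 16]
  [-1, 9, 5, 0, -3, 1, 8]
  [10, ∞, 7, 4, 0, 4, 9]
  [-1, 19, 10, 3, ∞, 0, 17]
  [3, ∞, 2, 7, 12, 11, 0]
D(2):
  [0, ∞, 11, 4, ∞, 8, ∞]
  [16, 0, -2, 20, 8, 2, ∞]
  [18, 11, 0, 10, 12, 9, 16]
  [-1, 9, 5, 0, -3, 1, 8]
  [10, ∞, 7, 4, 0, 4, 9]
  [-1, 19, 10, 3, 27, 0, 17]
  [3, ∞, 2, 7, 12, 11, 0]
D(3):
  [0, 22, 11, 4, 23, 8, 27]
  [16, 0, -2, 8, 8, 2, 14]
  [18, 11, 0, 10, 12, 9, 16]
  [-1, 9, 5, 0, -3, 1, 8]
  [10, 18, 7, 4, 0, 4, 9]
  [-1, 19, 10, 3, 22, 0, 17]
  [3, 13, 2, 7, 12, 11, 0]
D(4):
  [0, 13, 9, 4, 1, 5, 12]
  [7, 0, -2, 8, 5, 2, 14]
  [9, 11, 0, 10, 7, 9, 16]
  [-1, 9, 5, 0, -3, 1, 8]
  [3, 13, 7, 4, 0, 4, 9]
  [-1, 12, 8, 3, 0, 0, 11]
  [3, 13, 2, 7, 4, 8, 0]
D(5):
  [0, 13, 8, 4, 1, 5, 10]
  [7, 0, -2, 8, 5, 2, 14]
  [9, 11, 0, 10, 7, 9, 16]
  [-1, 9, 4, 0, -3, 1, 6]
  [3, 13, 7, 4, 0, 4, 9]
  [-1, 12, 7, 3, 0, 0, 9]
  [3, 13, 2, 7, 4, 8, 0]
D(6):
  [0, 13, 8, 4, 1, 5, 10]
  [1, 0, -2, 5, 2, 2, 11]
  [8, 11, 0, 10, 7, 9, 16]
  [-1, 9, 4, 0, -3, 1, 6]
  [3, 13, 7, 4, 0, 4, 9]
  [-1, 12, 7, 3, 0, 0, 9]
  [3, 13, 2, 7, 4, 8, 0]
D(7):
  [0, 13, 8, 4, 1, 5, 10]
  [1, 0, -2, 5, 2, 2, 11]
  [8, 11, 0, 10, 7, 9, 16]
  [-1, 9, 4, 0, -3, 1, 6]
  [3, 13, 7, 4, 0, 4, 9]
  [-1, 12, 7, 3, 0, 0, 9]
  [3, 13, 2, 7, 4, 8, 0]
Answer: C* = [[0, 13, 8, 4, 1, 5, 10], [1, 0, -2, 5, 2, 2, 11], [8, 11, 0, 10, 7, 9, 16], [-1, 9, 4, 0, -3, 1, 6], [3, 13, 7, 4, 0, 4, 9], [-1, 12, 7, 3, 0, 0, 9], [3, 13, 2, 7, 4, 8, 0]]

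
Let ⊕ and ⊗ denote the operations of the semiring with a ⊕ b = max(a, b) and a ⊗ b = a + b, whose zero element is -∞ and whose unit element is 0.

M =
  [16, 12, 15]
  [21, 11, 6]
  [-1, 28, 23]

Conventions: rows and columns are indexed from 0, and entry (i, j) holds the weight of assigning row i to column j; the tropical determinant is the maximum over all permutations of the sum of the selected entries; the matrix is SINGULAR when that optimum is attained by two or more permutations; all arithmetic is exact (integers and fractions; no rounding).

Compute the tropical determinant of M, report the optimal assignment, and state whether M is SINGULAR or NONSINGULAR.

σ = (0, 1, 2): 16 + 11 + 23 = 50
σ = (0, 2, 1): 16 + 6 + 28 = 50
σ = (1, 0, 2): 12 + 21 + 23 = 56
σ = (1, 2, 0): 12 + 6 + (-1) = 17
σ = (2, 0, 1): 15 + 21 + 28 = 64
σ = (2, 1, 0): 15 + 11 + (-1) = 25
Optimal value attained by: σ = (2, 0, 1).
Answer: det⊕(M) = 64; verdict: NONSINGULAR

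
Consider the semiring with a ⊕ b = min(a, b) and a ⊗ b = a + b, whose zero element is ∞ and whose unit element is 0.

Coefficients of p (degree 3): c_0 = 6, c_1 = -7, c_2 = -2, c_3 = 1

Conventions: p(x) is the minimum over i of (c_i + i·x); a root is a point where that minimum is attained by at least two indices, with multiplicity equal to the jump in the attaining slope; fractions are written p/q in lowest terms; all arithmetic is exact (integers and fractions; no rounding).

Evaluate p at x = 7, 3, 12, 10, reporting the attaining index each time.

p(7) = min(6+0·7=6, -7+1·7=0, -2+2·7=12, 1+3·7=22) = 0 (attained by i=1)
p(3) = min(6+0·3=6, -7+1·3=-4, -2+2·3=4, 1+3·3=10) = -4 (attained by i=1)
p(12) = min(6+0·12=6, -7+1·12=5, -2+2·12=22, 1+3·12=37) = 5 (attained by i=1)
p(10) = min(6+0·10=6, -7+1·10=3, -2+2·10=18, 1+3·10=31) = 3 (attained by i=1)
Answer: p(7) = 0; p(3) = -4; p(12) = 5; p(10) = 3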